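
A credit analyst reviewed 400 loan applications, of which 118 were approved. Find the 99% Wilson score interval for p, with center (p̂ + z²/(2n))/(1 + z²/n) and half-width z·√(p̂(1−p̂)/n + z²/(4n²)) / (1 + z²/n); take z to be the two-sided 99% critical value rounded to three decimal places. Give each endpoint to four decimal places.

p̂ = 118/400 = 0.29500; z = 2.576, so z² = 6.635776.
Denominator 1 + z²/n = 1 + 6.635776/400 = 1.016589.
Adjusted center: (0.29500 + z²/(2n))/1.016589 = 0.29835.
Radicand: p̂(1−p̂)/n + z²/(4n²) = 0.000519938 + 0.000010368 = 0.000530306.
Half-width = z·√(radicand)/denom = 2.576·0.023028/1.016589 = 0.05835.
CI: 0.29835 ± 0.05835 = (0.2400, 0.3567).

(0.2400, 0.3567)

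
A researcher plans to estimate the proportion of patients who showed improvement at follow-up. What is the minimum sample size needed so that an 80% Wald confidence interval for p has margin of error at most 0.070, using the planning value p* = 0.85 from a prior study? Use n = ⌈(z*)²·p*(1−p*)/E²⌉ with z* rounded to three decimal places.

n = 43

z* = 1.282 at the 80% level.
p*(1−p*) = 0.85·0.15 = 0.1275.
Required n before rounding: 1.643524 × 0.1275 / 0.070² = 42.765.
⌈42.765⌉ = 43.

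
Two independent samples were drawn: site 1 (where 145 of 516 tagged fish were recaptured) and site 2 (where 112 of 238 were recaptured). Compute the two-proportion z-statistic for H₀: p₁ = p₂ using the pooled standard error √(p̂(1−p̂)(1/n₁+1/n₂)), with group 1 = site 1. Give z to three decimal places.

p̂₁ = 145/516 = 0.28101, p̂₂ = 112/238 = 0.47059.
Pooled p̂ = (145+112)/(516+238) = 257/754 = 0.34085.
Pooled SE = √[0.2246709·0.00613967] ≈ 0.037140.
z = -0.18958/0.037140 = -5.104.

z = -5.104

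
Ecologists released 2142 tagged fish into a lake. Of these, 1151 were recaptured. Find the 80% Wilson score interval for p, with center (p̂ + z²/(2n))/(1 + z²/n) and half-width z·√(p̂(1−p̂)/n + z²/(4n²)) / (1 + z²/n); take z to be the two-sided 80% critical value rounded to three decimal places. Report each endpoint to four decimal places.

p̂ = 1151/2142 = 0.53735; z = 1.282, so z² = 1.643524.
Denominator 1 + z²/n = 1 + 1.643524/2142 = 1.000767.
Adjusted center: (0.53735 + z²/(2n))/1.000767 = 0.53732.
Radicand: p̂(1−p̂)/n + z²/(4n²) = 0.000116062 + 0.000000090 = 0.000116152.
Half-width = 1.282·√0.000116152/1.000767 = 0.01381.
Interval: 0.53732 ± 0.01381 → (0.5235, 0.5511).

(0.5235, 0.5511)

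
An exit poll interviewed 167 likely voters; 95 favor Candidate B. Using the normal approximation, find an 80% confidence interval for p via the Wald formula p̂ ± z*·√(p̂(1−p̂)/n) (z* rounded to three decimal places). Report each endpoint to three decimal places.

p̂ = 95/167 = 0.56886.
Standard error of p̂: √(0.245258/167) = √0.001468611 = 0.038322.
For 80% confidence, z* = 1.282.
Margin = 1.282·0.038322 = 0.04913.
So the interval runs from 0.520 to 0.618.

(0.520, 0.618)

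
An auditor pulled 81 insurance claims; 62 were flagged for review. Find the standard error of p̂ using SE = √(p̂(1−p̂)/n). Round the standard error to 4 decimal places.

SE = 0.0471

p̂ = 62/81 = 0.76543.
p̂(1−p̂) = 0.179547.
SE = √(0.179547/81) = √0.002216630 = 0.0471.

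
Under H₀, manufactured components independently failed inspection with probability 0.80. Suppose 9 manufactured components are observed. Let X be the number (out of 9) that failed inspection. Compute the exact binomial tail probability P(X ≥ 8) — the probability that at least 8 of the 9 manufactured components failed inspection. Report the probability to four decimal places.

X ~ Binomial(n=9, p=0.80).
P(X ≥ 8) = C(9,8)·0.80^8·0.20^1 + C(9,9)·0.80^9·0.20^0.
= 0.301990 + 0.134218 = 0.4362.

P = 0.4362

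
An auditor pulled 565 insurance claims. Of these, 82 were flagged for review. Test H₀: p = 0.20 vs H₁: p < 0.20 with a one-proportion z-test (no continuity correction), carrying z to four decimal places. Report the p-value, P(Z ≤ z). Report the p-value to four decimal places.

p̂ = 82/565 = 0.14513.
Null standard error: √(0.20·0.80/565) = √0.000283186 = 0.016828.
Test statistic (full precision, shown to 4 dp): z = (82/565 − 0.20)/SE₀ ≈ -3.2604.
From the standard normal, P(Z ≤ z) = 0.0006.

p-value = 0.0006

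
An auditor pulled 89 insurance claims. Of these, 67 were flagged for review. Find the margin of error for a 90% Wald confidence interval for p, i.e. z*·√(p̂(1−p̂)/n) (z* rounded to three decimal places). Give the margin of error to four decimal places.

ME = 0.0752

Sample proportion p̂ = 67/89 = 0.75281.
Standard error of p̂: √(0.186088/89) = √0.002090872 = 0.045726.
For 90% confidence, z* = 1.645.
Margin of error = z*·SE = 1.645 × 0.045726 = 0.0752.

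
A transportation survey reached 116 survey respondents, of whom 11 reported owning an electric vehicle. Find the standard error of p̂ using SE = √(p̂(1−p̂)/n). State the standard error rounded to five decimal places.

SE = 0.02720

The sample proportion is 11/116 = 0.09483.
p̂(1−p̂) = 0.09483·0.90517 = 0.085837.
Dividing by n and taking the root: √0.000739974 = 0.02720.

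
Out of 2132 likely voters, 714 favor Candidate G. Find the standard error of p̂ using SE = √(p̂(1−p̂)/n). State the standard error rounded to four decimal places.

SE = 0.0102

p̂ = 714/2132 = 0.33490.
p̂(1−p̂) = 0.33490·0.66510 = 0.222742.
Dividing by n and taking the root: √0.000104476 = 0.0102.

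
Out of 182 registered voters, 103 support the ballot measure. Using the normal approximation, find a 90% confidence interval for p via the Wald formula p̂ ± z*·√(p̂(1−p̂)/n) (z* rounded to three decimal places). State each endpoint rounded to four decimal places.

(0.5055, 0.6264)

With x = 103 successes in n = 182, p̂ = 0.56593.
Standard error of p̂: √(0.245653/182) = √0.001349740 = 0.036739.
For 90% confidence, z* = 1.645.
Margin of error: 1.645 × 0.036739 = 0.06044.
So the interval runs from 0.5055 to 0.6264.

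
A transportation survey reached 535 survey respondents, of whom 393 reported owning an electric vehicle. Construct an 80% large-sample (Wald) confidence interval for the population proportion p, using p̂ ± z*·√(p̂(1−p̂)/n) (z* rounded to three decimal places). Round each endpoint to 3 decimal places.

(0.710, 0.759)

With x = 393 successes in n = 535, p̂ = 0.73458.
SE = √(p̂(1−p̂)/n) = √(0.194972/535) = 0.019090.
For 80% confidence, z* = 1.282.
Margin = 1.282·0.019090 = 0.02447.
Interval: 0.73458 ± 0.02447 → (0.710, 0.759).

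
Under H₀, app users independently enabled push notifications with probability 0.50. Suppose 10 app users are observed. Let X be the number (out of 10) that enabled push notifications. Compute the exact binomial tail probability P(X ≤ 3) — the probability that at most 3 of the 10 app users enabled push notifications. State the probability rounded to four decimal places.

P = 0.1719

X ~ Binomial(n=10, p=0.50).
P(X ≤ 3) = C(10,0)·0.50^0·0.50^10 + C(10,1)·0.50^1·0.50^9 + C(10,2)·0.50^2·0.50^8 + C(10,3)·0.50^3·0.50^7.
= 0.000977 + 0.009766 + 0.043945 + 0.117188 = 0.1719.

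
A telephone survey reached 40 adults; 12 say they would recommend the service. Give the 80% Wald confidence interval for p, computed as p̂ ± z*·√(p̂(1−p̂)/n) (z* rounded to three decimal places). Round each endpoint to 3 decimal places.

(0.207, 0.393)

Sample proportion p̂ = 12/40 = 0.30000.
SE(p̂) = √(0.30000·0.70000/40) = 0.072457.
The 80% critical value is z* = 1.282.
Margin = 1.282·0.072457 = 0.09289.
Interval: 0.30000 ± 0.09289 → (0.207, 0.393).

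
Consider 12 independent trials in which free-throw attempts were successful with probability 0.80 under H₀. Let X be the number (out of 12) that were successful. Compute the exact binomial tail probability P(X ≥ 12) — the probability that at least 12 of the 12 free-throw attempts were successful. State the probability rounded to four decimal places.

P = 0.0687

X ~ Binomial(n=12, p=0.80).
P(X ≥ 12) = C(12,12)·0.80^12·0.20^0.
= 0.068719 = 0.0687.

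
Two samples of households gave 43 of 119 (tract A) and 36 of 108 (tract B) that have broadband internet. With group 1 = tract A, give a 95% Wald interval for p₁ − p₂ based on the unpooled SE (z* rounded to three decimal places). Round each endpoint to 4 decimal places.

p̂₁ = 0.36134, p̂₂ = 0.33333, so the observed difference is 0.02801.
SE = √(0.001939283 + 0.002057613) = √0.003996896 = 0.063221.
z* = 1.960 at the 95% level. Margin of error = 0.12391.
So the interval runs from -0.0959 to 0.1519.

(-0.0959, 0.1519)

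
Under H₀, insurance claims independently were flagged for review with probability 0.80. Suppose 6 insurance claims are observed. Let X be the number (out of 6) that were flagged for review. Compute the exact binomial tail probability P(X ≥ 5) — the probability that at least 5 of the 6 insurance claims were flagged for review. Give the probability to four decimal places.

X ~ Binomial(n=6, p=0.80).
P(X ≥ 5) = C(6,5)·0.80^5·0.20^1 + C(6,6)·0.80^6·0.20^0.
= 0.393216 + 0.262144 = 0.6554.

P = 0.6554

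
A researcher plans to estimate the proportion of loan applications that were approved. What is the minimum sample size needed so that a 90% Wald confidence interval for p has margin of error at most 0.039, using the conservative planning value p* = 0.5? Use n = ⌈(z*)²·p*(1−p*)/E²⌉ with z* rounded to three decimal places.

The 90% critical value is z* = 1.645.
p*(1−p*) = 0.50·0.50 = 0.2500.
(z*)²·p*(1−p*)/E² = 2.706025·0.2500/0.001521 = 444.777.
Rounding up, n = 445.

n = 445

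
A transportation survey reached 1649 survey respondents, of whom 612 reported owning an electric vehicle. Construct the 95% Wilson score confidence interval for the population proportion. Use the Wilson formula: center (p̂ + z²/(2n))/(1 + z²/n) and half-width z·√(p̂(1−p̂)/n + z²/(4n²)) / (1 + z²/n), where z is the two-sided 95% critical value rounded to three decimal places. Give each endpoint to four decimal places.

(0.3481, 0.3947)

Here p̂ = 612/1649 = 0.37113 and z = 1.960 (z² = 3.841600).
1 + z²/n = 1.002330.
Adjusted center: (0.37113 + z²/(2n))/1.002330 = 0.37143.
Radicand: p̂(1−p̂)/n + z²/(4n²) = 0.000141536 + 0.000000353 = 0.000141889.
Half-width = z·√(radicand)/denom = 1.960·0.011912/1.002330 = 0.02329.
Interval: 0.37143 ± 0.02329 → (0.3481, 0.3947).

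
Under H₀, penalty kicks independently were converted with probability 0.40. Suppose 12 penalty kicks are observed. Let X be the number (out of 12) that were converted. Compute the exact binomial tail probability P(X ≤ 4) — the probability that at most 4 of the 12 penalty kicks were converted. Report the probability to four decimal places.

P = 0.4382

X ~ Binomial(n=12, p=0.40).
P(X ≤ 4) = Σ_{j=0}^{4} C(12,j)·0.40^j·0.60^{12−j}.
= 0.002177 + 0.017414 + 0.063852 + 0.141894 + 0.212841 = 0.4382.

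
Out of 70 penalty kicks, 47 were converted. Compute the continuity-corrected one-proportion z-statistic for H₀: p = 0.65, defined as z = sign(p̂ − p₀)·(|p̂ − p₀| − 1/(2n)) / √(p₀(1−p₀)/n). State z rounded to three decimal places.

z = 0.251

Sample proportion p̂ = 47/70 = 0.67143. p̂ − p₀ = 0.021429.
1/(2n) = 0.007143.
Corrected numerator: |0.021429| − 0.007143 = 0.014286.
SE₀ = √(0.65·0.35/70) = 0.057009.
z = (+)0.014286/0.057009 = 0.251.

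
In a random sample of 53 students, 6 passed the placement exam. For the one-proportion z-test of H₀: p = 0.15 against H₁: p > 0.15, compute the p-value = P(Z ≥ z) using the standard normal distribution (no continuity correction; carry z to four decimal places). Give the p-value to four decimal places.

Sample proportion p̂ = 6/53 = 0.11321.
Under H₀, SE = √(p₀(1−p₀)/n) = √(0.15·0.85/53) = √0.002405660 = 0.049048.
Test statistic (full precision, shown to 4 dp): z = (6/53 − 0.15)/SE₀ ≈ -0.7501.
From the standard normal, P(Z ≥ z) = 0.7734.

p-value = 0.7734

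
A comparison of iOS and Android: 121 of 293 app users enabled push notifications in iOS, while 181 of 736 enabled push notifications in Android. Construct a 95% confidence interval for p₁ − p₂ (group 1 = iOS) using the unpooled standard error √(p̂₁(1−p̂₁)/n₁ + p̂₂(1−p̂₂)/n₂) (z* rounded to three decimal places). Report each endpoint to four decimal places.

(0.1027, 0.2314)

p̂₁ = 121/293 = 0.41297, p̂₂ = 181/736 = 0.24592; p̂₁ − p̂₂ = 0.16705.
Unpooled SE = √(p̂₁(1−p̂₁)/n₁ + p̂₂(1−p̂₂)/n₂) = √(0.000827391 + 0.000251964) = 0.032854.
z* = 1.960 at the 95% level. Margin of error = 0.06439.
Interval: 0.16705 ± 0.06439 → (0.1027, 0.2314).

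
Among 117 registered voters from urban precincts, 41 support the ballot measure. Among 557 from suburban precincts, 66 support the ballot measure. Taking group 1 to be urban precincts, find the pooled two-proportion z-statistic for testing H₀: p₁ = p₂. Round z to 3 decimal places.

z = 6.241

p̂₁ = 41/117 = 0.35043, p̂₂ = 66/557 = 0.11849.
Pooling: p̂ = 107/674 = 0.15875.
SE = √[p̂(1−p̂)(1/n₁+1/n₂)] = √[0.15875·0.84125·(1/117+1/557)] ≈ 0.037165.
z = (p̂₁ − p̂₂)/SE = (0.35043 − 0.11849)/0.037165 = 0.23194/0.037165 = 6.241.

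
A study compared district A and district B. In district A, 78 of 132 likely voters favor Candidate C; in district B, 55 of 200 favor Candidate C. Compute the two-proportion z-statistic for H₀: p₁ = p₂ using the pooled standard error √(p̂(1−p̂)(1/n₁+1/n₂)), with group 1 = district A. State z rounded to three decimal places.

Sample proportions: p̂₁ = 78/132 = 0.59091 and p̂₂ = 55/200 = 0.27500.
Pooling: p̂ = 133/332 = 0.40060.
Pooled SE = √[0.2401201·0.01257576] ≈ 0.054952.
z = 0.31591/0.054952 = 5.749.

z = 5.749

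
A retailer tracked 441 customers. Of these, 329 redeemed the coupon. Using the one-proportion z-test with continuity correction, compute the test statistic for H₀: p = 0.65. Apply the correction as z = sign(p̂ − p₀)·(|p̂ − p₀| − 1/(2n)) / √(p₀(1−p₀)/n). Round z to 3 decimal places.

z = 4.178

The sample proportion is 329/441 = 0.74603. p̂ − p₀ = 0.096032.
1/(2n) = 0.001134.
Corrected numerator: |0.096032| − 0.001134 = 0.094898.
SE₀ = √(0.65·0.35/441) = 0.022713.
z = (+)0.094898/0.022713 = 4.178.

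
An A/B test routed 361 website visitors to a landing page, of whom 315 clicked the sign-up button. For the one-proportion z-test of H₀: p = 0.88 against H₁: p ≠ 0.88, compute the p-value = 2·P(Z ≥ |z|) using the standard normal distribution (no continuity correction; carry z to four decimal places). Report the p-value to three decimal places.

The sample proportion is 315/361 = 0.87258.
SE₀ = √(0.88·0.12/361) = 0.017103.
z = (p̂ − p₀)/SE = (315/361 − 0.88)/0.017103 ≈ -0.4341.
From the standard normal, 2·P(Z ≥ |z|) = 0.664.

p-value = 0.664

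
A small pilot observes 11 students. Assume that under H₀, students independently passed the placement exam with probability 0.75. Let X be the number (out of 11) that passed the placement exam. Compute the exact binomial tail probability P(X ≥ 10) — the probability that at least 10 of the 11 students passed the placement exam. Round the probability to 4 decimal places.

X is binomial with n = 11 and p = 0.75.
P(X ≥ 10) = C(11,10)·0.75^10·0.25^1 + C(11,11)·0.75^11·0.25^0.
= 0.154862 + 0.042235 = 0.1971.

P = 0.1971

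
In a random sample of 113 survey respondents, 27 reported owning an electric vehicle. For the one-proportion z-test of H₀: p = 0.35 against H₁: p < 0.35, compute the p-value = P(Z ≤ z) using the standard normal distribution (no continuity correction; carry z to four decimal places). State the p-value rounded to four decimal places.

The sample proportion is 27/113 = 0.23894.
SE₀ = √(0.35·0.65/113) = 0.044870.
z = (p̂ − p₀)/SE = (27/113 − 0.35)/0.044870 ≈ -2.4752.
p-value = P(Z ≤ z) with z = -2.4752 → 0.0067.

p-value = 0.0067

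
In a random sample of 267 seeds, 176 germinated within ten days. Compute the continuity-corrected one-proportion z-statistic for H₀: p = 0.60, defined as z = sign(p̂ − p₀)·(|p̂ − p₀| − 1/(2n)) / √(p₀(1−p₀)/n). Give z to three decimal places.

z = 1.911

With x = 176 successes in n = 267, p̂ = 0.65918. p̂ − p₀ = 0.059176.
Continuity correction 1/(2n) = 1/534 = 0.001873.
Corrected numerator: |0.059176| − 0.001873 = 0.057303.
Under H₀, SE = √(p₀(1−p₀)/n) = √(0.60·0.40/267) = √0.000898876 = 0.029981.
z = +0.057303/0.029981 = 1.911.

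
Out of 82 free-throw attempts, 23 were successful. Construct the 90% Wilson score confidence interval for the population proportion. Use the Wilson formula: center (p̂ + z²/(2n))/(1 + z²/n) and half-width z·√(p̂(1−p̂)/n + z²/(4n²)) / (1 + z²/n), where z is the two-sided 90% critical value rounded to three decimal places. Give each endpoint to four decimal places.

p̂ = 23/82 = 0.28049; z = 1.645, so z² = 2.706025.
Denominator 1 + z²/n = 1 + 2.706025/82 = 1.033000.
Center = (0.28049 + 0.016500)/1.033000 = 0.28750.
Radicand: p̂(1−p̂)/n + z²/(4n²) = 0.002461151 + 0.000100611 = 0.002561762.
Half-width = z·√(radicand)/denom = 1.645·0.050614/1.033000 = 0.08060.
So the interval runs from 0.2069 to 0.3681.

(0.2069, 0.3681)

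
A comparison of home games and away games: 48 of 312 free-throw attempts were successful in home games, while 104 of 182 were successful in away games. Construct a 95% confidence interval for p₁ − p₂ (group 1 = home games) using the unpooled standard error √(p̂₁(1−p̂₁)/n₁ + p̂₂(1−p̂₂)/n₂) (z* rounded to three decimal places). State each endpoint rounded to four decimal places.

(-0.4999, -0.3353)

p̂₁ = 0.15385, p̂₂ = 0.57143, so the observed difference is -0.41758.
Unpooled SE = √(p̂₁(1−p̂₁)/n₁ + p̂₂(1−p̂₂)/n₂) = √(0.000417236 + 0.001345593) = 0.041986.
For 95% confidence, z* = 1.960. Margin = 1.960·0.041986 = 0.08229.
CI: -0.41758 ± 0.08229 = (-0.4999, -0.3353).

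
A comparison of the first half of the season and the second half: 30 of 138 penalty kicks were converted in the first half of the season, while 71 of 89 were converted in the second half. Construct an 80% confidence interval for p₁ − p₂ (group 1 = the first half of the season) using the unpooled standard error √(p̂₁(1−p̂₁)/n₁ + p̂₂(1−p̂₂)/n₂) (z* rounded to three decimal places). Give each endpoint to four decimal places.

p̂₁ = 30/138 = 0.21739, p̂₂ = 71/89 = 0.79775; p̂₁ − p̂₂ = -0.58036.
Unpooled SE = √(p̂₁(1−p̂₁)/n₁ + p̂₂(1−p̂₂)/n₂) = √(0.001232843 + 0.001812846) = 0.055188.
z* = 1.282 at the 80% level. Margin = 1.282·0.055188 = 0.07075.
Interval: -0.58036 ± 0.07075 → (-0.6511, -0.5096).

(-0.6511, -0.5096)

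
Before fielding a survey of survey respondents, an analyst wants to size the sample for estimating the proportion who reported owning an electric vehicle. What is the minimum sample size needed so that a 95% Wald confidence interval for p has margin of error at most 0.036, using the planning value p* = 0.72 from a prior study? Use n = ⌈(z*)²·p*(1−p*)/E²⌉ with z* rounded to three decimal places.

z* = 1.960 at the 95% level.
p*(1−p*) = 0.72·0.28 = 0.2016.
(z*)²·p*(1−p*)/E² = 3.841600·0.2016/0.001296 = 597.582.
⌈597.582⌉ = 598.

n = 598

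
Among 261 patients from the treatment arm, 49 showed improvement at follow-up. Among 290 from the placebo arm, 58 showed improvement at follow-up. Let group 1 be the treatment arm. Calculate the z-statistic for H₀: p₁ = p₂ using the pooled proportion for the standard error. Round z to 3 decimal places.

Sample proportions: p̂₁ = 49/261 = 0.18774 and p̂₂ = 58/290 = 0.20000.
Pooled p̂ = (49+58)/(261+290) = 107/551 = 0.19419.
SE = √[p̂(1−p̂)(1/n₁+1/n₂)] = √[0.19419·0.80581·(1/261+1/290)] ≈ 0.033751.
z = -0.01226/0.033751 = -0.363.

z = -0.363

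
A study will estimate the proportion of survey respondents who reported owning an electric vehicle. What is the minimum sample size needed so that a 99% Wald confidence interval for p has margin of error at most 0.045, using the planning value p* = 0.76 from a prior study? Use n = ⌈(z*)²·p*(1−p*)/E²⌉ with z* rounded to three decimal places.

z* = 2.576 at the 99% level.
p*(1−p*) = 0.1824.
Required n before rounding: 6.635776 × 0.1824 / 0.045² = 597.711.
Rounding up, n = 598.

n = 598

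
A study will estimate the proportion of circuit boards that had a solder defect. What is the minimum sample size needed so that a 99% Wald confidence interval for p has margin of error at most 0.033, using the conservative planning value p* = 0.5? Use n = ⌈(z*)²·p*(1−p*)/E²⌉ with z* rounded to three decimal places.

The 99% critical value is z* = 2.576.
p*(1−p*) = 0.2500.
Required n before rounding: 6.635776 × 0.2500 / 0.033² = 1523.365.
Rounding up, n = 1524.

n = 1524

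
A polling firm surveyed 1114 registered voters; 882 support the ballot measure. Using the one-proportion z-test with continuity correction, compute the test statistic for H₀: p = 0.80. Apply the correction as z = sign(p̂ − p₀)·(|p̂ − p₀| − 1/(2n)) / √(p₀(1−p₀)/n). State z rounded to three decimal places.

The sample proportion is 882/1114 = 0.79174. p̂ − p₀ = -0.008259.
1/(2n) = 0.000449.
Corrected numerator: |-0.008259| − 0.000449 = 0.007810.
SE₀ = √(0.80·0.20/1114) = 0.011984.
z = −0.007810/0.011984 = -0.652.

z = -0.652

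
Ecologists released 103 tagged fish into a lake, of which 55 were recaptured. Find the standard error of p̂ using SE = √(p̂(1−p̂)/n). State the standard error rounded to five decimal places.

The sample proportion is 55/103 = 0.53398.
p̂(1−p̂) = 0.248845.
Dividing by n and taking the root: √0.002415971 = 0.04915.

SE = 0.04915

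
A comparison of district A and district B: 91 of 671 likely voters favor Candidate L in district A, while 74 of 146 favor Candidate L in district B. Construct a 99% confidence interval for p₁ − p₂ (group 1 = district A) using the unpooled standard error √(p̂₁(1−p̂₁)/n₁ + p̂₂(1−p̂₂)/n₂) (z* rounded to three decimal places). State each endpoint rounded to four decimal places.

(-0.4831, -0.2593)

p̂₁ = 0.13562, p̂₂ = 0.50685, so the observed difference is -0.37123.
SE = √(0.000174704 + 0.001712007) = √0.001886711 = 0.043436.
z* = 2.576 at the 99% level. Margin of error = 0.11189.
Interval: -0.37123 ± 0.11189 → (-0.4831, -0.2593).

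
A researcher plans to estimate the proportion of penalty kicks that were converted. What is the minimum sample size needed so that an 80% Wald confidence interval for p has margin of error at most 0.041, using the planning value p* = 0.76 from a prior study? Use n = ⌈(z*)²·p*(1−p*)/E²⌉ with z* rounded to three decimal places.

n = 179

The 80% critical value is z* = 1.282.
p*(1−p*) = 0.76·0.24 = 0.1824.
Required n before rounding: 1.643524 × 0.1824 / 0.041² = 178.334.
⌈178.334⌉ = 179.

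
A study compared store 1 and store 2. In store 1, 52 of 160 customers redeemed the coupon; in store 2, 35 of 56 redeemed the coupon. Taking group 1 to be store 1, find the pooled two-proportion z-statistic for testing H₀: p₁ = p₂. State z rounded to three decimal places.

Sample proportions: p̂₁ = 52/160 = 0.32500 and p̂₂ = 35/56 = 0.62500.
Pooling: p̂ = 87/216 = 0.40278.
SE = √[p̂(1−p̂)(1/n₁+1/n₂)] = √[0.40278·0.59722·(1/160+1/56)] ≈ 0.076151.
z = (p̂₁ − p̂₂)/SE = (0.32500 − 0.62500)/0.076151 = -0.30000/0.076151 = -3.940.

z = -3.940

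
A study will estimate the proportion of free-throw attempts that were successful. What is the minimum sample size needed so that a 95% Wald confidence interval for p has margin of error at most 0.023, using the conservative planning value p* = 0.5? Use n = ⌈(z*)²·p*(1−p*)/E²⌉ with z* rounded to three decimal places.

For 95% confidence, z* = 1.960.
p*(1−p*) = 0.50·0.50 = 0.2500.
(z*)²·p*(1−p*)/E² = 3.841600·0.2500/0.000529 = 1815.501.
Rounding up, n = 1816.

n = 1816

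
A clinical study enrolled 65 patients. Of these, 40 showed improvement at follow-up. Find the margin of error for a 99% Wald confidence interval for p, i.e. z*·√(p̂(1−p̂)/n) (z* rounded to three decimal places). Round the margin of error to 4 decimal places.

ME = 0.1554

With x = 40 successes in n = 65, p̂ = 0.61538.
Standard error of p̂: √(0.236686/65) = √0.003641329 = 0.060343.
The 99% critical value is z* = 2.576.
So ME = 0.1554.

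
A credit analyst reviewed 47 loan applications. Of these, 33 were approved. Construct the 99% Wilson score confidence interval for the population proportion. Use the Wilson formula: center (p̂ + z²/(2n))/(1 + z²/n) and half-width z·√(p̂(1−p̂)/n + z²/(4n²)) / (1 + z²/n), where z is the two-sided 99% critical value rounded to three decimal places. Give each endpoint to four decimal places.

(0.5143, 0.8399)

p̂ = 33/47 = 0.70213; z = 2.576, so z² = 6.635776.
1 + z²/n = 1.141187.
Adjusted center: (0.70213 + z²/(2n))/1.141187 = 0.67712.
Radicand: p̂(1−p̂)/n + z²/(4n²) = 0.004449881 + 0.000750993 = 0.005200874.
Half-width = z·√(radicand)/denom = 2.576·0.072117/1.141187 = 0.16279.
CI: 0.67712 ± 0.16279 = (0.5143, 0.8399).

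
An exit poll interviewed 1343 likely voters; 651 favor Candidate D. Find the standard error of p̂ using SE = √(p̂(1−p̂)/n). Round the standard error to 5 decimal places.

With x = 651 successes in n = 1343, p̂ = 0.48474.
p̂(1−p̂) = 0.249767.
SE = √(0.249767/1343) = √0.000185977 = 0.01364.

SE = 0.01364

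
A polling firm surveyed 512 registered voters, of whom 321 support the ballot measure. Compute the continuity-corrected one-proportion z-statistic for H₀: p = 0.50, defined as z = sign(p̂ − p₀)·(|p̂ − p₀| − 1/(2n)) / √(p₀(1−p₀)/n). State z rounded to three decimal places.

p̂ = 321/512 = 0.62695. p̂ − p₀ = 0.126953.
Continuity correction 1/(2n) = 1/1024 = 0.000977.
Corrected numerator: |0.126953| − 0.000977 = 0.125976.
SE₀ = √(0.50·0.50/512) = 0.022097.
z = +0.125976/0.022097 = 5.701.

z = 5.701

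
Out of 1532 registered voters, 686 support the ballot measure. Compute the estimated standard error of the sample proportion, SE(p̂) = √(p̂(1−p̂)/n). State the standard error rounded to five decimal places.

The sample proportion is 686/1532 = 0.44778.
p̂(1−p̂) = 0.44778·0.55222 = 0.247273.
SE = √(0.247273/1532) = 0.01270.

SE = 0.01270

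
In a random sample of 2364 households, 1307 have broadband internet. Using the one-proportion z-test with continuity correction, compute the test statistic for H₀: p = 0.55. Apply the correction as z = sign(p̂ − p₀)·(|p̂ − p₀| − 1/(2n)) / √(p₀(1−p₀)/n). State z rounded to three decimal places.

z = 0.260

With x = 1307 successes in n = 2364, p̂ = 0.55288. p̂ − p₀ = 0.002876.
Continuity correction 1/(2n) = 1/4728 = 0.000212.
Corrected numerator: |0.002876| − 0.000212 = 0.002664.
Under H₀, SE = √(p₀(1−p₀)/n) = √(0.55·0.45/2364) = √0.000104695 = 0.010232.
z = (+)0.002664/0.010232 = 0.260.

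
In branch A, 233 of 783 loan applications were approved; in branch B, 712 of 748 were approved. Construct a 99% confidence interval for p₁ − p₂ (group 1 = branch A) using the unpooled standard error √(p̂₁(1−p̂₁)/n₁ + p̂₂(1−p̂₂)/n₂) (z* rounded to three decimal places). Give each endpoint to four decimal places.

(-0.7010, -0.6076)

p̂₁ = 233/783 = 0.29757, p̂₂ = 712/748 = 0.95187; p̂₁ − p̂₂ = -0.65430.
Unpooled SE = √(p̂₁(1−p̂₁)/n₁ + p̂₂(1−p̂₂)/n₂) = √(0.000266952 + 0.000061246) = 0.018116.
For 99% confidence, z* = 2.576. Margin = 2.576·0.018116 = 0.04667.
So the interval runs from -0.7010 to -0.6076.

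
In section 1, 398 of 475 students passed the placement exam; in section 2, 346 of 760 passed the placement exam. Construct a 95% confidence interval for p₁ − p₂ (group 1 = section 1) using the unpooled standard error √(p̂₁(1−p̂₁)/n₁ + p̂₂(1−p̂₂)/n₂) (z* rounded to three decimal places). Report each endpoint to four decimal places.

p̂₁ = 398/475 = 0.83789, p̂₂ = 346/760 = 0.45526; p̂₁ − p̂₂ = 0.38263.
SE = √(0.000285952 + 0.000326314) = √0.000612266 = 0.024744.
z* = 1.960 at the 95% level. Margin = 1.960·0.024744 = 0.04850.
So the interval runs from 0.3341 to 0.4311.

(0.3341, 0.4311)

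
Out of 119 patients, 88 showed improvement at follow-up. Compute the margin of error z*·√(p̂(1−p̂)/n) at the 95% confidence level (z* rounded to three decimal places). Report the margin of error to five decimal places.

Sample proportion p̂ = 88/119 = 0.73950.
Standard error of p̂: √(0.192642/119) = √0.001618838 = 0.040235.
The 95% critical value is z* = 1.960.
So ME = 0.07886.

ME = 0.07886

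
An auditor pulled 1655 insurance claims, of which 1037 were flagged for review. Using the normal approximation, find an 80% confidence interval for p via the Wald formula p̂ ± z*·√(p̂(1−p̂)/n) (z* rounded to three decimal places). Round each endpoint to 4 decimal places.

p̂ = 1037/1655 = 0.62659.
SE(p̂) = √(0.62659·0.37341/1655) = 0.011890.
For 80% confidence, z* = 1.282.
Margin = 1.282·0.011890 = 0.01524.
Interval: 0.62659 ± 0.01524 → (0.6113, 0.6418).

(0.6113, 0.6418)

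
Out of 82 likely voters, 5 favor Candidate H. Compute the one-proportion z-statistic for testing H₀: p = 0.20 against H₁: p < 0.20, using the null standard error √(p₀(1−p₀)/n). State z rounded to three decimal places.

z = -3.147

The sample proportion is 5/82 = 0.06098.
Null standard error: √(0.20·0.80/82) = √0.001951220 = 0.044173.
z = (p̂ − p₀)/SE = (0.06098 − 0.20)/0.044173 = -3.147.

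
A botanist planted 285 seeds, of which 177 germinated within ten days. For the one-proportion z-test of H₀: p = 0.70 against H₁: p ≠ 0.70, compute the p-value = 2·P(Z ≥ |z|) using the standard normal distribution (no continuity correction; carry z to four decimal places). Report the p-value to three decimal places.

p-value = 0.004

The sample proportion is 177/285 = 0.62105.
Null standard error: √(0.70·0.30/285) = √0.000736842 = 0.027145.
Test statistic (full precision, shown to 4 dp): z = (177/285 − 0.70)/SE₀ ≈ -2.9084.
p-value = 2·P(Z ≥ |z|) with z = -2.9084 → 0.004.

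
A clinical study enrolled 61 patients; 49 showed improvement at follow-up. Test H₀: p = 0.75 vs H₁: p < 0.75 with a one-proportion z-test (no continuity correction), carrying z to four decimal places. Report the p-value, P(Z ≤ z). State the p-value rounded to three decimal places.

The sample proportion is 49/61 = 0.80328.
Null standard error: √(0.75·0.25/61) = √0.003073770 = 0.055442.
Test statistic (full precision, shown to 4 dp): z = (49/61 − 0.75)/SE₀ ≈ 0.9610.
p-value = P(Z ≤ z) with z = 0.9610 → 0.832.

p-value = 0.832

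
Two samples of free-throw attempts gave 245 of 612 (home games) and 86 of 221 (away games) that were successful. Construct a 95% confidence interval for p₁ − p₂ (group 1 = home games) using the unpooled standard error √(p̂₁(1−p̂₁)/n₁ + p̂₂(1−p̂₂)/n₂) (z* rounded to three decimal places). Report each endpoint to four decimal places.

p̂₁ = 0.40033, p̂₂ = 0.38914, so the observed difference is 0.01119.
SE = √(0.000392263 + 0.001075611) = √0.001467874 = 0.038313.
The 95% critical value is z* = 1.960. Margin of error = 0.07509.
CI: 0.01119 ± 0.07509 = (-0.0639, 0.0863).

(-0.0639, 0.0863)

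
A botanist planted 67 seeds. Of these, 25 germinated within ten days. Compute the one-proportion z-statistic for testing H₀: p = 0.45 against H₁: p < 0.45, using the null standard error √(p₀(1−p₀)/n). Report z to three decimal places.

p̂ = 25/67 = 0.37313.
Under H₀, SE = √(p₀(1−p₀)/n) = √(0.45·0.55/67) = √0.003694030 = 0.060779.
Test statistic: z = -0.07687/0.060779 = -1.265.

z = -1.265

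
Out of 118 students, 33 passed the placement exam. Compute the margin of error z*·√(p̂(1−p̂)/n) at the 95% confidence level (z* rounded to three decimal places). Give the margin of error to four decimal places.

ME = 0.0810

Sample proportion p̂ = 33/118 = 0.27966.
SE = √(p̂(1−p̂)/n) = √(0.201451/118) = 0.041318.
z* = 1.960 at the 95% level.
ME = 1.960·0.041318 = 0.0810.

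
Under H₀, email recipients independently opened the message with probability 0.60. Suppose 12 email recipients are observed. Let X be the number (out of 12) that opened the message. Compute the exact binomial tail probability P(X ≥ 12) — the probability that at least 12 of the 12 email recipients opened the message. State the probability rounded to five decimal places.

X is binomial with n = 12 and p = 0.60.
P(X ≥ 12) = C(12,12)·0.60^12·0.40^0.
= 0.002177 = 0.00218.

P = 0.00218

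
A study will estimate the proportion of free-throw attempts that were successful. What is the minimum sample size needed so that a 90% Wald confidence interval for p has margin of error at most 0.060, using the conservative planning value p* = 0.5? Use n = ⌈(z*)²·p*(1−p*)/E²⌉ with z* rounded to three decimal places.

n = 188

The 90% critical value is z* = 1.645.
p*(1−p*) = 0.2500.
(z*)²·p*(1−p*)/E² = 2.706025·0.2500/0.003600 = 187.918.
Rounding up, n = 188.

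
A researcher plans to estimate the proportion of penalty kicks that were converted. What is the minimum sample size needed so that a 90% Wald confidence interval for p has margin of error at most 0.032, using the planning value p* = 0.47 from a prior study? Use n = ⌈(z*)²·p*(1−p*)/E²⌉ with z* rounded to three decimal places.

The 90% critical value is z* = 1.645.
p*(1−p*) = 0.2491.
(z*)²·p*(1−p*)/E² = 2.706025·0.2491/0.001024 = 658.272.
⌈658.272⌉ = 659.

n = 659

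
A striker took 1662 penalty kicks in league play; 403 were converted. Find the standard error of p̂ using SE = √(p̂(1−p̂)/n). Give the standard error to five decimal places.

SE = 0.01051

The sample proportion is 403/1662 = 0.24248.
p̂(1−p̂) = 0.183683.
Dividing by n and taking the root: √0.000110519 = 0.01051.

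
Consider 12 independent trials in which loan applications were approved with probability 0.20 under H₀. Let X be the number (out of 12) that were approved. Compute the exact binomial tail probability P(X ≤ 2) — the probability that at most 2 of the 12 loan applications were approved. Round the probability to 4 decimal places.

X is binomial with n = 12 and p = 0.20.
P(X ≤ 2) = C(12,0)·0.20^0·0.80^12 + C(12,1)·0.20^1·0.80^11 + C(12,2)·0.20^2·0.80^10.
= 0.068719 + 0.206158 + 0.283468 = 0.5583.

P = 0.5583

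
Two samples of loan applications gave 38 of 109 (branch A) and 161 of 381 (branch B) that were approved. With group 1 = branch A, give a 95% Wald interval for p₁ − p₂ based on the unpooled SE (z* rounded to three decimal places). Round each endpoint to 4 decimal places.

(-0.1762, 0.0283)

p̂₁ = 38/109 = 0.34862, p̂₂ = 161/381 = 0.42257; p̂₁ − p̂₂ = -0.07395.
Unpooled SE = √(p̂₁(1−p̂₁)/n₁ + p̂₂(1−p̂₂)/n₂) = √(0.002083351 + 0.000640433) = 0.052190.
The 95% critical value is z* = 1.960. Margin = 1.960·0.052190 = 0.10229.
CI: -0.07395 ± 0.10229 = (-0.1762, 0.0283).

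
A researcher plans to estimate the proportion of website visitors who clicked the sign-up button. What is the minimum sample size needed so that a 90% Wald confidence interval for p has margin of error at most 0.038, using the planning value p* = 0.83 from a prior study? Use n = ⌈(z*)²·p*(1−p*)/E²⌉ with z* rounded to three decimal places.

n = 265

The 90% critical value is z* = 1.645.
p*(1−p*) = 0.83·0.17 = 0.1411.
(z*)²·p*(1−p*)/E² = 2.706025·0.1411/0.001444 = 264.418.
⌈264.418⌉ = 265.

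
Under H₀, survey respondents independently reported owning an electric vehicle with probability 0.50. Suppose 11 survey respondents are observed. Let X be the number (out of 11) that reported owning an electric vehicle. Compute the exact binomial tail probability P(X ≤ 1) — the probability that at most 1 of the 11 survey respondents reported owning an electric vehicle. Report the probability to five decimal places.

X is binomial with n = 11 and p = 0.50.
P(X ≤ 1) = C(11,0)·0.50^0·0.50^11 + C(11,1)·0.50^1·0.50^10.
= 0.000488 + 0.005371 = 0.00586.

P = 0.00586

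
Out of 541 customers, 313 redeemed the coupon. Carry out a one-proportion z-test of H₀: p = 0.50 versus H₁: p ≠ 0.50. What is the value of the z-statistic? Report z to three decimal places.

z = 3.654

The sample proportion is 313/541 = 0.57856.
Null standard error: √(0.50·0.50/541) = √0.000462107 = 0.021497.
z = (0.57856 − 0.50)/0.021497 = 0.07856/0.021497 = 3.654.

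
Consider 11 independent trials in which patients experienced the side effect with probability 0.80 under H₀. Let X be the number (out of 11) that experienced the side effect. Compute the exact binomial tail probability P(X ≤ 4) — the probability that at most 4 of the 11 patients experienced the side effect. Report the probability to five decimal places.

X is binomial with n = 11 and p = 0.80.
P(X ≤ 4) = Σ_{j=0}^{4} C(11,j)·0.80^j·0.20^{11−j}.
= 0.000000 + 0.000001 + 0.000018 + 0.000216 + 0.001730 = 0.00197.

P = 0.00197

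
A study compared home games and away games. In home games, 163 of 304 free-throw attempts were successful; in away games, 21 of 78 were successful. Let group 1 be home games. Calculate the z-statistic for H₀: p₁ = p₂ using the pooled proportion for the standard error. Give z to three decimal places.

Sample proportions: p̂₁ = 163/304 = 0.53618 and p̂₂ = 21/78 = 0.26923.
Pooled p̂ = (163+21)/(304+78) = 184/382 = 0.48168.
SE = √[p̂(1−p̂)(1/n₁+1/n₂)] = √[0.48168·0.51832·(1/304+1/78)] ≈ 0.063420.
z = (p̂₁ − p̂₂)/SE = (0.53618 − 0.26923)/0.063420 = 0.26695/0.063420 = 4.209.

z = 4.209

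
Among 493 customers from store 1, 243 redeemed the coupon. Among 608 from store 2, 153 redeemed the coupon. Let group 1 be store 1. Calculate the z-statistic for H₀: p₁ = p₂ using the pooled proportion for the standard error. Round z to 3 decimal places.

z = 8.295

p̂₁ = 243/493 = 0.49290, p̂₂ = 153/608 = 0.25164.
Pooled p̂ = (243+153)/(493+608) = 396/1101 = 0.35967.
Pooled SE = √[0.2303083·0.00367313] ≈ 0.029085.
z = 0.24126/0.029085 = 8.295.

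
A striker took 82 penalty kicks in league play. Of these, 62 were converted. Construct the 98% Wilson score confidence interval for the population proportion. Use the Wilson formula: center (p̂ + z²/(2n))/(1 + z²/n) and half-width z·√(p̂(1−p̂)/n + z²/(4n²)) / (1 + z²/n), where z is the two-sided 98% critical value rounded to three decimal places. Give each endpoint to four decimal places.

(0.6322, 0.8483)

p̂ = 62/82 = 0.75610; z = 2.326, so z² = 5.410276.
1 + z²/n = 1.065979.
Center = (0.75610 + 0.032989)/1.065979 = 0.74025.
Radicand: p̂(1−p̂)/n + z²/(4n²) = 0.002248952 + 0.000201155 = 0.002450107.
Half-width = z·√(radicand)/denom = 2.326·0.049499/1.065979 = 0.10801.
So the interval runs from 0.6322 to 0.8483.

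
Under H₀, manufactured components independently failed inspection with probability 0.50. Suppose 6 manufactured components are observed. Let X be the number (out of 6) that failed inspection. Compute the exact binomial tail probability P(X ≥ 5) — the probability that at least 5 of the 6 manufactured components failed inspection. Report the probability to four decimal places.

X ~ Binomial(n=6, p=0.50).
P(X ≥ 5) = C(6,5)·0.50^5·0.50^1 + C(6,6)·0.50^6·0.50^0.
= 0.093750 + 0.015625 = 0.1094.

P = 0.1094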